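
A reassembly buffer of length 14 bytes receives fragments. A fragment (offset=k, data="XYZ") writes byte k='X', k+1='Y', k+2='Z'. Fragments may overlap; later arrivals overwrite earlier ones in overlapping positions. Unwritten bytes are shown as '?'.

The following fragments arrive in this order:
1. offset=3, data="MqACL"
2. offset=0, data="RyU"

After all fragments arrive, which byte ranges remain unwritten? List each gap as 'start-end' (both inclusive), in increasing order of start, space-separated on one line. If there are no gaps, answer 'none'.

Answer: 8-13

Derivation:
Fragment 1: offset=3 len=5
Fragment 2: offset=0 len=3
Gaps: 8-13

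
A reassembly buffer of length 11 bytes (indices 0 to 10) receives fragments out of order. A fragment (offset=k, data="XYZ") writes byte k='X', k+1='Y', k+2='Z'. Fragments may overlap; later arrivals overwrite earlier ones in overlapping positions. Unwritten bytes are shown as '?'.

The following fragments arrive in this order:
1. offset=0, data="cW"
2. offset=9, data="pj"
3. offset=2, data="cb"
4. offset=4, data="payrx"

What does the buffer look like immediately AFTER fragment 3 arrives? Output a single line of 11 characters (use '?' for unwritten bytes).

Answer: cWcb?????pj

Derivation:
Fragment 1: offset=0 data="cW" -> buffer=cW?????????
Fragment 2: offset=9 data="pj" -> buffer=cW???????pj
Fragment 3: offset=2 data="cb" -> buffer=cWcb?????pj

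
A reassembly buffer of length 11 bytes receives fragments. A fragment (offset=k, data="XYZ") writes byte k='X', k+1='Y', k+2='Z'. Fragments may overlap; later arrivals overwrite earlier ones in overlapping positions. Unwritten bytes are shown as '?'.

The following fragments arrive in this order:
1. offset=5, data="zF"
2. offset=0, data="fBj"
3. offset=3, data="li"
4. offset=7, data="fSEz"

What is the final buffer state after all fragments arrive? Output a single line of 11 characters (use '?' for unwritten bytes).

Answer: fBjlizFfSEz

Derivation:
Fragment 1: offset=5 data="zF" -> buffer=?????zF????
Fragment 2: offset=0 data="fBj" -> buffer=fBj??zF????
Fragment 3: offset=3 data="li" -> buffer=fBjlizF????
Fragment 4: offset=7 data="fSEz" -> buffer=fBjlizFfSEz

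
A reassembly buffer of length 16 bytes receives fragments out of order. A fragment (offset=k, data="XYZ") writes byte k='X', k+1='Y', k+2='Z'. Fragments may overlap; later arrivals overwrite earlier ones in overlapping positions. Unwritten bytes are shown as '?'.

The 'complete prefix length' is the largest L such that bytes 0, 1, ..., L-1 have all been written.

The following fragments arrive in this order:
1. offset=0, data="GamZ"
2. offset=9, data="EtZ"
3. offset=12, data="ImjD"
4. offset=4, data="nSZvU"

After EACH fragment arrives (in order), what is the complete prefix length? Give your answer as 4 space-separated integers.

Answer: 4 4 4 16

Derivation:
Fragment 1: offset=0 data="GamZ" -> buffer=GamZ???????????? -> prefix_len=4
Fragment 2: offset=9 data="EtZ" -> buffer=GamZ?????EtZ???? -> prefix_len=4
Fragment 3: offset=12 data="ImjD" -> buffer=GamZ?????EtZImjD -> prefix_len=4
Fragment 4: offset=4 data="nSZvU" -> buffer=GamZnSZvUEtZImjD -> prefix_len=16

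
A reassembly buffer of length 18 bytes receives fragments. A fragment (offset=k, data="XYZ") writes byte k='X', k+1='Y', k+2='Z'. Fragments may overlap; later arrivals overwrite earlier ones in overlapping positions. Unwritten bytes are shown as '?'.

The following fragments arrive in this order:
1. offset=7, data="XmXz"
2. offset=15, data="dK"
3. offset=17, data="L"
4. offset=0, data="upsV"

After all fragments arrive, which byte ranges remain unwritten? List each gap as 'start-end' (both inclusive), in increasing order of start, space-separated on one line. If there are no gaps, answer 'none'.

Fragment 1: offset=7 len=4
Fragment 2: offset=15 len=2
Fragment 3: offset=17 len=1
Fragment 4: offset=0 len=4
Gaps: 4-6 11-14

Answer: 4-6 11-14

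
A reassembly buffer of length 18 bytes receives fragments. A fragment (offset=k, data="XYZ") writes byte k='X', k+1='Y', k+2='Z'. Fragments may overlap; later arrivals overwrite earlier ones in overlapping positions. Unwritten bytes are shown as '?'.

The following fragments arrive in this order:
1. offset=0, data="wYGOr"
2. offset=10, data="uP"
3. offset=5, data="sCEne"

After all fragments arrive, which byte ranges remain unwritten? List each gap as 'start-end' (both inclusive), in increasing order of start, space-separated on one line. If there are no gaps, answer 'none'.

Answer: 12-17

Derivation:
Fragment 1: offset=0 len=5
Fragment 2: offset=10 len=2
Fragment 3: offset=5 len=5
Gaps: 12-17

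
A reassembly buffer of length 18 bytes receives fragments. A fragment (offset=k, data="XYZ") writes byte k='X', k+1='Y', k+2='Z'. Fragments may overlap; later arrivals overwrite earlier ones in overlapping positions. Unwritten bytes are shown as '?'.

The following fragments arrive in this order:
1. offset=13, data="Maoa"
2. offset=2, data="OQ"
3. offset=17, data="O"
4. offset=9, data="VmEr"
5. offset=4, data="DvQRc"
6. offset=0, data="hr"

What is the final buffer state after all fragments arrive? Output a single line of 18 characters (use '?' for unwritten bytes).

Fragment 1: offset=13 data="Maoa" -> buffer=?????????????Maoa?
Fragment 2: offset=2 data="OQ" -> buffer=??OQ?????????Maoa?
Fragment 3: offset=17 data="O" -> buffer=??OQ?????????MaoaO
Fragment 4: offset=9 data="VmEr" -> buffer=??OQ?????VmErMaoaO
Fragment 5: offset=4 data="DvQRc" -> buffer=??OQDvQRcVmErMaoaO
Fragment 6: offset=0 data="hr" -> buffer=hrOQDvQRcVmErMaoaO

Answer: hrOQDvQRcVmErMaoaO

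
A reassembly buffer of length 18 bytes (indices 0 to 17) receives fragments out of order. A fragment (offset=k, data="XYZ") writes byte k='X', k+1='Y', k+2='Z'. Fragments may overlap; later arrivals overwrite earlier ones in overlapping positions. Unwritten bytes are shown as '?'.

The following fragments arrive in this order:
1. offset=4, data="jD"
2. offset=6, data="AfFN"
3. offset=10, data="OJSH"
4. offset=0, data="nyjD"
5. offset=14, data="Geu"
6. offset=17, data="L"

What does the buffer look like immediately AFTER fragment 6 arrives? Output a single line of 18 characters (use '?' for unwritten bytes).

Fragment 1: offset=4 data="jD" -> buffer=????jD????????????
Fragment 2: offset=6 data="AfFN" -> buffer=????jDAfFN????????
Fragment 3: offset=10 data="OJSH" -> buffer=????jDAfFNOJSH????
Fragment 4: offset=0 data="nyjD" -> buffer=nyjDjDAfFNOJSH????
Fragment 5: offset=14 data="Geu" -> buffer=nyjDjDAfFNOJSHGeu?
Fragment 6: offset=17 data="L" -> buffer=nyjDjDAfFNOJSHGeuL

Answer: nyjDjDAfFNOJSHGeuL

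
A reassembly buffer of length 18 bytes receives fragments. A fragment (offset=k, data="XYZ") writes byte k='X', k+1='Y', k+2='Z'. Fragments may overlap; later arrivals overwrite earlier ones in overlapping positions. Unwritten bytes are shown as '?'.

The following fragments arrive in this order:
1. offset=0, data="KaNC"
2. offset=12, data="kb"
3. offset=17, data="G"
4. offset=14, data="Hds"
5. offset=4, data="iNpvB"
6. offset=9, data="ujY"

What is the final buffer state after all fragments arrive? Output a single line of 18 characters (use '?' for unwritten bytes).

Answer: KaNCiNpvBujYkbHdsG

Derivation:
Fragment 1: offset=0 data="KaNC" -> buffer=KaNC??????????????
Fragment 2: offset=12 data="kb" -> buffer=KaNC????????kb????
Fragment 3: offset=17 data="G" -> buffer=KaNC????????kb???G
Fragment 4: offset=14 data="Hds" -> buffer=KaNC????????kbHdsG
Fragment 5: offset=4 data="iNpvB" -> buffer=KaNCiNpvB???kbHdsG
Fragment 6: offset=9 data="ujY" -> buffer=KaNCiNpvBujYkbHdsG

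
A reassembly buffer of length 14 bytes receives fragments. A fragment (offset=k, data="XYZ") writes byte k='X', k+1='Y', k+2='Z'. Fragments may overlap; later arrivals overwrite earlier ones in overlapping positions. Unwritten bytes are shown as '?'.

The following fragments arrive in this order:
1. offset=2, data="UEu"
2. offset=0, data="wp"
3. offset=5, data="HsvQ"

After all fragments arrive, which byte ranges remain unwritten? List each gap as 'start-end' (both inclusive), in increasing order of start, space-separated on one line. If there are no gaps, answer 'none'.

Answer: 9-13

Derivation:
Fragment 1: offset=2 len=3
Fragment 2: offset=0 len=2
Fragment 3: offset=5 len=4
Gaps: 9-13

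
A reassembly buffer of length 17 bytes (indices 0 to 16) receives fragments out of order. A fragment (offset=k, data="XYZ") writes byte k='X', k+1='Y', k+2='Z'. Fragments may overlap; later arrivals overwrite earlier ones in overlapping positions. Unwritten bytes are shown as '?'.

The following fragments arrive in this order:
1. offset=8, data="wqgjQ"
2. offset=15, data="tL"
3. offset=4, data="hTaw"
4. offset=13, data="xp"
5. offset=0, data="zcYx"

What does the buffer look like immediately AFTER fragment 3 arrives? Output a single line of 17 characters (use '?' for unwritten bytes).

Answer: ????hTawwqgjQ??tL

Derivation:
Fragment 1: offset=8 data="wqgjQ" -> buffer=????????wqgjQ????
Fragment 2: offset=15 data="tL" -> buffer=????????wqgjQ??tL
Fragment 3: offset=4 data="hTaw" -> buffer=????hTawwqgjQ??tL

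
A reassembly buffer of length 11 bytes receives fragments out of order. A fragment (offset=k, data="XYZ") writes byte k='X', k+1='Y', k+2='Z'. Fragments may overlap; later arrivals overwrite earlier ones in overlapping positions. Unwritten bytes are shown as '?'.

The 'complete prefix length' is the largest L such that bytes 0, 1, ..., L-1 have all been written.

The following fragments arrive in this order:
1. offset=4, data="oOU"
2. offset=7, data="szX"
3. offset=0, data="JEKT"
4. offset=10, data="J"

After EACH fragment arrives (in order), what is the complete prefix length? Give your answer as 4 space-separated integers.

Fragment 1: offset=4 data="oOU" -> buffer=????oOU???? -> prefix_len=0
Fragment 2: offset=7 data="szX" -> buffer=????oOUszX? -> prefix_len=0
Fragment 3: offset=0 data="JEKT" -> buffer=JEKToOUszX? -> prefix_len=10
Fragment 4: offset=10 data="J" -> buffer=JEKToOUszXJ -> prefix_len=11

Answer: 0 0 10 11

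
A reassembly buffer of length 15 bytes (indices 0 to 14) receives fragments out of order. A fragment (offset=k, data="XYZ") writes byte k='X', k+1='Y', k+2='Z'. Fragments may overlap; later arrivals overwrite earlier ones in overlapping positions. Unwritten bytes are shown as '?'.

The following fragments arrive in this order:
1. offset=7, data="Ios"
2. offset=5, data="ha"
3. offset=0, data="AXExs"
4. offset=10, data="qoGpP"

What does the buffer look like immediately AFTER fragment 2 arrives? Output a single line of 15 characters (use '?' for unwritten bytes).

Answer: ?????haIos?????

Derivation:
Fragment 1: offset=7 data="Ios" -> buffer=???????Ios?????
Fragment 2: offset=5 data="ha" -> buffer=?????haIos?????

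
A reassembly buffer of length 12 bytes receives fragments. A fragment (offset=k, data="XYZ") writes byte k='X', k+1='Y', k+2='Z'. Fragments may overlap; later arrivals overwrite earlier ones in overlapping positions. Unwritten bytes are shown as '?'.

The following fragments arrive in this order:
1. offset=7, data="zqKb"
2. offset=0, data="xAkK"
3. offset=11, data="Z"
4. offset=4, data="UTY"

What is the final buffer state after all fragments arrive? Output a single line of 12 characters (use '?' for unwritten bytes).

Fragment 1: offset=7 data="zqKb" -> buffer=???????zqKb?
Fragment 2: offset=0 data="xAkK" -> buffer=xAkK???zqKb?
Fragment 3: offset=11 data="Z" -> buffer=xAkK???zqKbZ
Fragment 4: offset=4 data="UTY" -> buffer=xAkKUTYzqKbZ

Answer: xAkKUTYzqKbZ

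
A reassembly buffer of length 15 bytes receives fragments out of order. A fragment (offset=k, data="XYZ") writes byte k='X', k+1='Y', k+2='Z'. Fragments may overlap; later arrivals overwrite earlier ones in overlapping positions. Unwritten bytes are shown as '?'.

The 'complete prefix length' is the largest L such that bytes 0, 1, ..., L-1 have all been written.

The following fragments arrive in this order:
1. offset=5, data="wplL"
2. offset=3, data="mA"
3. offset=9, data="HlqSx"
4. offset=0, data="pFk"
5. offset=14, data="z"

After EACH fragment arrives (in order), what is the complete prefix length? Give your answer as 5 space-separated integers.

Fragment 1: offset=5 data="wplL" -> buffer=?????wplL?????? -> prefix_len=0
Fragment 2: offset=3 data="mA" -> buffer=???mAwplL?????? -> prefix_len=0
Fragment 3: offset=9 data="HlqSx" -> buffer=???mAwplLHlqSx? -> prefix_len=0
Fragment 4: offset=0 data="pFk" -> buffer=pFkmAwplLHlqSx? -> prefix_len=14
Fragment 5: offset=14 data="z" -> buffer=pFkmAwplLHlqSxz -> prefix_len=15

Answer: 0 0 0 14 15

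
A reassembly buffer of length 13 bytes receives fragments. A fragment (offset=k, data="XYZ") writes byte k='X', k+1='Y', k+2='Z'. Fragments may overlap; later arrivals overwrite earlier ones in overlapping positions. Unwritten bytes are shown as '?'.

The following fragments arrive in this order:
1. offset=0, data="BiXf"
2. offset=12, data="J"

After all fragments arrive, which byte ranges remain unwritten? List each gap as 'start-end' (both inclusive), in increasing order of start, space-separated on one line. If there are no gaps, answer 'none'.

Answer: 4-11

Derivation:
Fragment 1: offset=0 len=4
Fragment 2: offset=12 len=1
Gaps: 4-11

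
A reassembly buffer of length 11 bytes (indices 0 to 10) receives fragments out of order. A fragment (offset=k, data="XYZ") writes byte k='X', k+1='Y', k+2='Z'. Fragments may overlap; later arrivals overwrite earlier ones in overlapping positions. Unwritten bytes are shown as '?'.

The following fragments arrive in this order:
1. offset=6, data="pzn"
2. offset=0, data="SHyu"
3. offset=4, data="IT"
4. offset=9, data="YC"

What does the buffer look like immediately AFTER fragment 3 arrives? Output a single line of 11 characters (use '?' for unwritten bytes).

Fragment 1: offset=6 data="pzn" -> buffer=??????pzn??
Fragment 2: offset=0 data="SHyu" -> buffer=SHyu??pzn??
Fragment 3: offset=4 data="IT" -> buffer=SHyuITpzn??

Answer: SHyuITpzn??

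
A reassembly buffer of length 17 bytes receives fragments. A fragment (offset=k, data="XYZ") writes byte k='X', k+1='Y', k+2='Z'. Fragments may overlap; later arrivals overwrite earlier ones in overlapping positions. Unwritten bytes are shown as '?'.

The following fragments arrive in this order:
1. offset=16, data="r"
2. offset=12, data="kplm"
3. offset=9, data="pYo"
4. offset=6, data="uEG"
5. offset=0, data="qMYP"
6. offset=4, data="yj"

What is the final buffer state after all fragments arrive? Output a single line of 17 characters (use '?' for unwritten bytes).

Answer: qMYPyjuEGpYokplmr

Derivation:
Fragment 1: offset=16 data="r" -> buffer=????????????????r
Fragment 2: offset=12 data="kplm" -> buffer=????????????kplmr
Fragment 3: offset=9 data="pYo" -> buffer=?????????pYokplmr
Fragment 4: offset=6 data="uEG" -> buffer=??????uEGpYokplmr
Fragment 5: offset=0 data="qMYP" -> buffer=qMYP??uEGpYokplmr
Fragment 6: offset=4 data="yj" -> buffer=qMYPyjuEGpYokplmr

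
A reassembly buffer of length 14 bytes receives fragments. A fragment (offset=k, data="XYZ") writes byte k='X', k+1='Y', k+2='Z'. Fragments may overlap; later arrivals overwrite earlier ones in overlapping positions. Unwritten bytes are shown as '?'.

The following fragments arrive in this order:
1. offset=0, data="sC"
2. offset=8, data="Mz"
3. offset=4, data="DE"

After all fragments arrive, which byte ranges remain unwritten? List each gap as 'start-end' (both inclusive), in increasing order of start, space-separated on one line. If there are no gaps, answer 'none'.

Answer: 2-3 6-7 10-13

Derivation:
Fragment 1: offset=0 len=2
Fragment 2: offset=8 len=2
Fragment 3: offset=4 len=2
Gaps: 2-3 6-7 10-13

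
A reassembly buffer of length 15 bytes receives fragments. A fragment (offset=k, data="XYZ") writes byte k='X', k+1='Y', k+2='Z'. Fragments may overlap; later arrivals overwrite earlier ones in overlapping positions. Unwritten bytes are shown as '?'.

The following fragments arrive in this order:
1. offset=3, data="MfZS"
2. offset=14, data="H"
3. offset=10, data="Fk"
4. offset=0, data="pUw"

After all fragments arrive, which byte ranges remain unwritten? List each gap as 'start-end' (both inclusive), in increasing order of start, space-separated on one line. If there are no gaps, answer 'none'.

Answer: 7-9 12-13

Derivation:
Fragment 1: offset=3 len=4
Fragment 2: offset=14 len=1
Fragment 3: offset=10 len=2
Fragment 4: offset=0 len=3
Gaps: 7-9 12-13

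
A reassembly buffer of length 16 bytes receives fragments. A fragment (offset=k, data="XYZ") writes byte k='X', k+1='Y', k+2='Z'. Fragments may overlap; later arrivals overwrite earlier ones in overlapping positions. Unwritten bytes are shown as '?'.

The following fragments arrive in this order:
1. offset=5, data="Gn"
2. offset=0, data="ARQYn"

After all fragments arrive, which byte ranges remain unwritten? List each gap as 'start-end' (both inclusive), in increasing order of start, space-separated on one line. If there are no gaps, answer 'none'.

Answer: 7-15

Derivation:
Fragment 1: offset=5 len=2
Fragment 2: offset=0 len=5
Gaps: 7-15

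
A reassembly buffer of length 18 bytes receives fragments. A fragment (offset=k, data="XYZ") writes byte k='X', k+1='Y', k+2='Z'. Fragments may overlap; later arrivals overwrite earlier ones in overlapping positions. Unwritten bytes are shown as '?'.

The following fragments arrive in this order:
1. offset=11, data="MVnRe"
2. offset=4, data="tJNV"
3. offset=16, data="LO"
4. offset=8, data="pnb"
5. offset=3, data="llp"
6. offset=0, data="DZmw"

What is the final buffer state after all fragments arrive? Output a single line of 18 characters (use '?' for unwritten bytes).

Answer: DZmwlpNVpnbMVnReLO

Derivation:
Fragment 1: offset=11 data="MVnRe" -> buffer=???????????MVnRe??
Fragment 2: offset=4 data="tJNV" -> buffer=????tJNV???MVnRe??
Fragment 3: offset=16 data="LO" -> buffer=????tJNV???MVnReLO
Fragment 4: offset=8 data="pnb" -> buffer=????tJNVpnbMVnReLO
Fragment 5: offset=3 data="llp" -> buffer=???llpNVpnbMVnReLO
Fragment 6: offset=0 data="DZmw" -> buffer=DZmwlpNVpnbMVnReLO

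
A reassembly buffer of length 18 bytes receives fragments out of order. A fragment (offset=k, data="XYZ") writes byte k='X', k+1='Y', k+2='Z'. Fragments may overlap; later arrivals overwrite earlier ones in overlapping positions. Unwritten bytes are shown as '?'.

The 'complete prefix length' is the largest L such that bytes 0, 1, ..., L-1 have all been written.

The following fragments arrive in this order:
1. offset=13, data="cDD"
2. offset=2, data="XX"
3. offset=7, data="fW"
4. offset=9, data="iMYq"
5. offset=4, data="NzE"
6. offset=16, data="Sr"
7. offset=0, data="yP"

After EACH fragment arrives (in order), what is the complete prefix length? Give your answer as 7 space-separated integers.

Fragment 1: offset=13 data="cDD" -> buffer=?????????????cDD?? -> prefix_len=0
Fragment 2: offset=2 data="XX" -> buffer=??XX?????????cDD?? -> prefix_len=0
Fragment 3: offset=7 data="fW" -> buffer=??XX???fW????cDD?? -> prefix_len=0
Fragment 4: offset=9 data="iMYq" -> buffer=??XX???fWiMYqcDD?? -> prefix_len=0
Fragment 5: offset=4 data="NzE" -> buffer=??XXNzEfWiMYqcDD?? -> prefix_len=0
Fragment 6: offset=16 data="Sr" -> buffer=??XXNzEfWiMYqcDDSr -> prefix_len=0
Fragment 7: offset=0 data="yP" -> buffer=yPXXNzEfWiMYqcDDSr -> prefix_len=18

Answer: 0 0 0 0 0 0 18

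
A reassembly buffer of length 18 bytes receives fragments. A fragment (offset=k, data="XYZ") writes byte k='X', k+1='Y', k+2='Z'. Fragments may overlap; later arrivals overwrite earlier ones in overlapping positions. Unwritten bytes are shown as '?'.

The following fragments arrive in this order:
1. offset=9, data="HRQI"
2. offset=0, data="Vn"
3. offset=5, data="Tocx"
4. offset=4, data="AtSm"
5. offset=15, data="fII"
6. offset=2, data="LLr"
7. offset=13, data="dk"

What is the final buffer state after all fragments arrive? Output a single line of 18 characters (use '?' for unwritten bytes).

Answer: VnLLrtSmxHRQIdkfII

Derivation:
Fragment 1: offset=9 data="HRQI" -> buffer=?????????HRQI?????
Fragment 2: offset=0 data="Vn" -> buffer=Vn???????HRQI?????
Fragment 3: offset=5 data="Tocx" -> buffer=Vn???TocxHRQI?????
Fragment 4: offset=4 data="AtSm" -> buffer=Vn??AtSmxHRQI?????
Fragment 5: offset=15 data="fII" -> buffer=Vn??AtSmxHRQI??fII
Fragment 6: offset=2 data="LLr" -> buffer=VnLLrtSmxHRQI??fII
Fragment 7: offset=13 data="dk" -> buffer=VnLLrtSmxHRQIdkfII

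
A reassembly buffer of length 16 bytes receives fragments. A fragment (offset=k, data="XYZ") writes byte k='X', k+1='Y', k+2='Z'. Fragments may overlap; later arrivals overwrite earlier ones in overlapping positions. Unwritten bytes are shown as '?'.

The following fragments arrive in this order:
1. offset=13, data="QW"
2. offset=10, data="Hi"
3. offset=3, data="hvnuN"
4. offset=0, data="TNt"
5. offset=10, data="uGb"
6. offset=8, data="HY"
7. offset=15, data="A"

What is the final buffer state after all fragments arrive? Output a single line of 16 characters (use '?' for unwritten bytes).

Answer: TNthvnuNHYuGbQWA

Derivation:
Fragment 1: offset=13 data="QW" -> buffer=?????????????QW?
Fragment 2: offset=10 data="Hi" -> buffer=??????????Hi?QW?
Fragment 3: offset=3 data="hvnuN" -> buffer=???hvnuN??Hi?QW?
Fragment 4: offset=0 data="TNt" -> buffer=TNthvnuN??Hi?QW?
Fragment 5: offset=10 data="uGb" -> buffer=TNthvnuN??uGbQW?
Fragment 6: offset=8 data="HY" -> buffer=TNthvnuNHYuGbQW?
Fragment 7: offset=15 data="A" -> buffer=TNthvnuNHYuGbQWA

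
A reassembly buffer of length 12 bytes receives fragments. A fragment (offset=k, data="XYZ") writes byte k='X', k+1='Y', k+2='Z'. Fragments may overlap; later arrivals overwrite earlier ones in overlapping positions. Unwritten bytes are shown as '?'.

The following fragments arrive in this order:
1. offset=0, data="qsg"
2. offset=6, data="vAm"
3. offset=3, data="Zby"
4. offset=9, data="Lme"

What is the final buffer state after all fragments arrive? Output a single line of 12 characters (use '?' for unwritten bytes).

Answer: qsgZbyvAmLme

Derivation:
Fragment 1: offset=0 data="qsg" -> buffer=qsg?????????
Fragment 2: offset=6 data="vAm" -> buffer=qsg???vAm???
Fragment 3: offset=3 data="Zby" -> buffer=qsgZbyvAm???
Fragment 4: offset=9 data="Lme" -> buffer=qsgZbyvAmLme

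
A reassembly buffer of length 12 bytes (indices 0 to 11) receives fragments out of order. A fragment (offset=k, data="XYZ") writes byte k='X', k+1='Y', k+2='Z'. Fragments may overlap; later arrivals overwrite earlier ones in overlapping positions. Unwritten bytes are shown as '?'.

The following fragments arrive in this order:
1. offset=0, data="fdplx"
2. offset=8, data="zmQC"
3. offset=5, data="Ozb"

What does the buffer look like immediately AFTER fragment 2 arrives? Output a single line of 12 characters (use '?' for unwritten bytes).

Fragment 1: offset=0 data="fdplx" -> buffer=fdplx???????
Fragment 2: offset=8 data="zmQC" -> buffer=fdplx???zmQC

Answer: fdplx???zmQC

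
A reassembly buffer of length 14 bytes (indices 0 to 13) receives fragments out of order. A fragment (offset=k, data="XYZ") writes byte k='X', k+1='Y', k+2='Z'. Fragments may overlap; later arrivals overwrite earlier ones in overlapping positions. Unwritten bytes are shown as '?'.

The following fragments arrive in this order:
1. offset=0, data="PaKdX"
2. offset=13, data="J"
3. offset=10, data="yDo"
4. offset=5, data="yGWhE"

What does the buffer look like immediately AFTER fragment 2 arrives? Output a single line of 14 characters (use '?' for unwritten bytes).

Fragment 1: offset=0 data="PaKdX" -> buffer=PaKdX?????????
Fragment 2: offset=13 data="J" -> buffer=PaKdX????????J

Answer: PaKdX????????J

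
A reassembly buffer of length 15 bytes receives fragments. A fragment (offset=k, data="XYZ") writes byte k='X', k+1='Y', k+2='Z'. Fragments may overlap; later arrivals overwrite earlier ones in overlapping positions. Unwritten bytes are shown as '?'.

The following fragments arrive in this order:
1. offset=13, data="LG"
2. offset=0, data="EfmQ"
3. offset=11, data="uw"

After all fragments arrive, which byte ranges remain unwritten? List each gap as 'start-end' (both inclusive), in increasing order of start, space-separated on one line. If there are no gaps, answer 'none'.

Fragment 1: offset=13 len=2
Fragment 2: offset=0 len=4
Fragment 3: offset=11 len=2
Gaps: 4-10

Answer: 4-10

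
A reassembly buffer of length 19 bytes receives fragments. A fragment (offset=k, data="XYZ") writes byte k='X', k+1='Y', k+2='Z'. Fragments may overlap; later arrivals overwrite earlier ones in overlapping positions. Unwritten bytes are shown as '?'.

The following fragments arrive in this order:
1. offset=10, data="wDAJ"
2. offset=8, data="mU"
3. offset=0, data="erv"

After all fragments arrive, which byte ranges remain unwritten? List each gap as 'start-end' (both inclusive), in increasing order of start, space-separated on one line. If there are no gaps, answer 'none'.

Answer: 3-7 14-18

Derivation:
Fragment 1: offset=10 len=4
Fragment 2: offset=8 len=2
Fragment 3: offset=0 len=3
Gaps: 3-7 14-18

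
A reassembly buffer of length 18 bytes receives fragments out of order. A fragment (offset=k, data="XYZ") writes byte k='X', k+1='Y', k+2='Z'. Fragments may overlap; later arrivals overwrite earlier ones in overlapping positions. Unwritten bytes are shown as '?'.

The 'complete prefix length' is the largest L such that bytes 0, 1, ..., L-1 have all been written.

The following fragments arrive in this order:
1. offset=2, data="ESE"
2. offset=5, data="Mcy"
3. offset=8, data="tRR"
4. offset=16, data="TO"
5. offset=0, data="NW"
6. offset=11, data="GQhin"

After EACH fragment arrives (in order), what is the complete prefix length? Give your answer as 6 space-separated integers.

Answer: 0 0 0 0 11 18

Derivation:
Fragment 1: offset=2 data="ESE" -> buffer=??ESE????????????? -> prefix_len=0
Fragment 2: offset=5 data="Mcy" -> buffer=??ESEMcy?????????? -> prefix_len=0
Fragment 3: offset=8 data="tRR" -> buffer=??ESEMcytRR??????? -> prefix_len=0
Fragment 4: offset=16 data="TO" -> buffer=??ESEMcytRR?????TO -> prefix_len=0
Fragment 5: offset=0 data="NW" -> buffer=NWESEMcytRR?????TO -> prefix_len=11
Fragment 6: offset=11 data="GQhin" -> buffer=NWESEMcytRRGQhinTO -> prefix_len=18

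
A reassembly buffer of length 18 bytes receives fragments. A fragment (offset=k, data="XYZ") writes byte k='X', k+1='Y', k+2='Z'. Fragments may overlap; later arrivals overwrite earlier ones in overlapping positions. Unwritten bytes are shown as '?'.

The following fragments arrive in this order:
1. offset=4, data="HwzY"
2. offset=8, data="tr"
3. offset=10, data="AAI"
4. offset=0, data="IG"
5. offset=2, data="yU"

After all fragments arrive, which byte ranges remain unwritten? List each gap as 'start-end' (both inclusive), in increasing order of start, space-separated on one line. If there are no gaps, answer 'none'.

Fragment 1: offset=4 len=4
Fragment 2: offset=8 len=2
Fragment 3: offset=10 len=3
Fragment 4: offset=0 len=2
Fragment 5: offset=2 len=2
Gaps: 13-17

Answer: 13-17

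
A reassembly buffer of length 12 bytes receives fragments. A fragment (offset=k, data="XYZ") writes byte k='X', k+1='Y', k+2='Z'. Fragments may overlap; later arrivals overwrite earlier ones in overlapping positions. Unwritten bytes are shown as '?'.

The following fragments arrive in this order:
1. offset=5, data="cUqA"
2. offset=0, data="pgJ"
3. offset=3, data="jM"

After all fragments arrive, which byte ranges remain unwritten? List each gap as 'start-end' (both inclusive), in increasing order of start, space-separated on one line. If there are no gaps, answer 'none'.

Fragment 1: offset=5 len=4
Fragment 2: offset=0 len=3
Fragment 3: offset=3 len=2
Gaps: 9-11

Answer: 9-11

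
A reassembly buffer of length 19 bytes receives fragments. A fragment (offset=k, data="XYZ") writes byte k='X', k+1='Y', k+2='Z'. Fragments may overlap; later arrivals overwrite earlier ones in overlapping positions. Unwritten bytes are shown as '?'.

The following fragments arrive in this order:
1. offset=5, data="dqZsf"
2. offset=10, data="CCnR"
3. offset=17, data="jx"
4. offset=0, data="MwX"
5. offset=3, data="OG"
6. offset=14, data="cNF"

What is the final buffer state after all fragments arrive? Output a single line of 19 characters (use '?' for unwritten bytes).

Answer: MwXOGdqZsfCCnRcNFjx

Derivation:
Fragment 1: offset=5 data="dqZsf" -> buffer=?????dqZsf?????????
Fragment 2: offset=10 data="CCnR" -> buffer=?????dqZsfCCnR?????
Fragment 3: offset=17 data="jx" -> buffer=?????dqZsfCCnR???jx
Fragment 4: offset=0 data="MwX" -> buffer=MwX??dqZsfCCnR???jx
Fragment 5: offset=3 data="OG" -> buffer=MwXOGdqZsfCCnR???jx
Fragment 6: offset=14 data="cNF" -> buffer=MwXOGdqZsfCCnRcNFjx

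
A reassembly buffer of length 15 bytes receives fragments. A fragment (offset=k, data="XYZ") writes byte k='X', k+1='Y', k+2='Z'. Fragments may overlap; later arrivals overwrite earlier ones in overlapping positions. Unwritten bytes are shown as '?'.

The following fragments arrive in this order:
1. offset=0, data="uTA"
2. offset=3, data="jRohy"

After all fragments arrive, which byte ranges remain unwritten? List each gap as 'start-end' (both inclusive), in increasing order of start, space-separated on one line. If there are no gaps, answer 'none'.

Answer: 8-14

Derivation:
Fragment 1: offset=0 len=3
Fragment 2: offset=3 len=5
Gaps: 8-14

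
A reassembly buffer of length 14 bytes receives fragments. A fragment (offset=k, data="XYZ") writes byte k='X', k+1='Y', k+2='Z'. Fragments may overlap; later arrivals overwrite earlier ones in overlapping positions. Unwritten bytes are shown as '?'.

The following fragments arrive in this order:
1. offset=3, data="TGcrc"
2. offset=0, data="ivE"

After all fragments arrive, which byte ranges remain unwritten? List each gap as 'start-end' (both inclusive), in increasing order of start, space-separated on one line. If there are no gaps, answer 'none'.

Answer: 8-13

Derivation:
Fragment 1: offset=3 len=5
Fragment 2: offset=0 len=3
Gaps: 8-13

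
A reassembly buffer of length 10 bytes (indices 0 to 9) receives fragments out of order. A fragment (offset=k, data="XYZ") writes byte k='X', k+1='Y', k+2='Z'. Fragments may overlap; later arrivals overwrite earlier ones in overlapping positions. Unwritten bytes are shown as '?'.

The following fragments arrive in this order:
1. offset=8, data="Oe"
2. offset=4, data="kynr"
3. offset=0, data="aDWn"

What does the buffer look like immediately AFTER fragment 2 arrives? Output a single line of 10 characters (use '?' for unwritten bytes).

Answer: ????kynrOe

Derivation:
Fragment 1: offset=8 data="Oe" -> buffer=????????Oe
Fragment 2: offset=4 data="kynr" -> buffer=????kynrOe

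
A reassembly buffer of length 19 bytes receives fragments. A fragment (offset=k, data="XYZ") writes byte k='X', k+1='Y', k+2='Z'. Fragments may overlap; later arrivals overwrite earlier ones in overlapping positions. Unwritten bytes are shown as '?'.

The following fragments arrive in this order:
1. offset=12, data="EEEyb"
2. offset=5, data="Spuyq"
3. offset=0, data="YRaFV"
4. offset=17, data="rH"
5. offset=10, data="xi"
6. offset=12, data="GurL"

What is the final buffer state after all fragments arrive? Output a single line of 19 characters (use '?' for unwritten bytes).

Fragment 1: offset=12 data="EEEyb" -> buffer=????????????EEEyb??
Fragment 2: offset=5 data="Spuyq" -> buffer=?????Spuyq??EEEyb??
Fragment 3: offset=0 data="YRaFV" -> buffer=YRaFVSpuyq??EEEyb??
Fragment 4: offset=17 data="rH" -> buffer=YRaFVSpuyq??EEEybrH
Fragment 5: offset=10 data="xi" -> buffer=YRaFVSpuyqxiEEEybrH
Fragment 6: offset=12 data="GurL" -> buffer=YRaFVSpuyqxiGurLbrH

Answer: YRaFVSpuyqxiGurLbrH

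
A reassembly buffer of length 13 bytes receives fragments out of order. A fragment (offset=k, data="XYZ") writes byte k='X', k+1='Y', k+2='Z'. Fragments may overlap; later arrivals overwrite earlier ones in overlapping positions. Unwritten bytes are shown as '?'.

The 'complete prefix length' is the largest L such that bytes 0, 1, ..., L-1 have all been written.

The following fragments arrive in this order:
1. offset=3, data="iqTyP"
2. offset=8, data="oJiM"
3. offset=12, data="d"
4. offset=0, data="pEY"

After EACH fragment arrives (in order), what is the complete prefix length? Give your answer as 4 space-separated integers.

Fragment 1: offset=3 data="iqTyP" -> buffer=???iqTyP????? -> prefix_len=0
Fragment 2: offset=8 data="oJiM" -> buffer=???iqTyPoJiM? -> prefix_len=0
Fragment 3: offset=12 data="d" -> buffer=???iqTyPoJiMd -> prefix_len=0
Fragment 4: offset=0 data="pEY" -> buffer=pEYiqTyPoJiMd -> prefix_len=13

Answer: 0 0 0 13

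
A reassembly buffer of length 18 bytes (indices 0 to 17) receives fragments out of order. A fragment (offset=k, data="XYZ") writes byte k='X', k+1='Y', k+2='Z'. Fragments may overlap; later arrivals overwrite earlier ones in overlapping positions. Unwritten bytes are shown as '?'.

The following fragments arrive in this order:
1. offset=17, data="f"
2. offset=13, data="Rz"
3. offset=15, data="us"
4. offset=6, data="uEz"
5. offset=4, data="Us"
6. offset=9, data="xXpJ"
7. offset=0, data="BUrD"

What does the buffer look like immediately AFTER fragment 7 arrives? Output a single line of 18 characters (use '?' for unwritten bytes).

Fragment 1: offset=17 data="f" -> buffer=?????????????????f
Fragment 2: offset=13 data="Rz" -> buffer=?????????????Rz??f
Fragment 3: offset=15 data="us" -> buffer=?????????????Rzusf
Fragment 4: offset=6 data="uEz" -> buffer=??????uEz????Rzusf
Fragment 5: offset=4 data="Us" -> buffer=????UsuEz????Rzusf
Fragment 6: offset=9 data="xXpJ" -> buffer=????UsuEzxXpJRzusf
Fragment 7: offset=0 data="BUrD" -> buffer=BUrDUsuEzxXpJRzusf

Answer: BUrDUsuEzxXpJRzusf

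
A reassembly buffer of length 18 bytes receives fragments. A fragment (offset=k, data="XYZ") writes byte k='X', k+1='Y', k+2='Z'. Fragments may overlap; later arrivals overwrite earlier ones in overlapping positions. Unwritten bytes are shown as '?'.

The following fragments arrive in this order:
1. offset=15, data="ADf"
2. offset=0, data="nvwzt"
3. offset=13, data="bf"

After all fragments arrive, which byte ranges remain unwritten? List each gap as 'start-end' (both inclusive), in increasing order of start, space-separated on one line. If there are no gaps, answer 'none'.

Answer: 5-12

Derivation:
Fragment 1: offset=15 len=3
Fragment 2: offset=0 len=5
Fragment 3: offset=13 len=2
Gaps: 5-12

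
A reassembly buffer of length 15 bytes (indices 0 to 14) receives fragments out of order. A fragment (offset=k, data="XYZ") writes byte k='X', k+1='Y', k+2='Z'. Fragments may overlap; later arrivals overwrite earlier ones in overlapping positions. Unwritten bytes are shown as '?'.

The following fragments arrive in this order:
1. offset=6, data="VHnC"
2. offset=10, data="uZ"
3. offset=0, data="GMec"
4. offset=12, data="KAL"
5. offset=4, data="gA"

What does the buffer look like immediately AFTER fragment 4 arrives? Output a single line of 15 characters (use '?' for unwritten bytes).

Answer: GMec??VHnCuZKAL

Derivation:
Fragment 1: offset=6 data="VHnC" -> buffer=??????VHnC?????
Fragment 2: offset=10 data="uZ" -> buffer=??????VHnCuZ???
Fragment 3: offset=0 data="GMec" -> buffer=GMec??VHnCuZ???
Fragment 4: offset=12 data="KAL" -> buffer=GMec??VHnCuZKAL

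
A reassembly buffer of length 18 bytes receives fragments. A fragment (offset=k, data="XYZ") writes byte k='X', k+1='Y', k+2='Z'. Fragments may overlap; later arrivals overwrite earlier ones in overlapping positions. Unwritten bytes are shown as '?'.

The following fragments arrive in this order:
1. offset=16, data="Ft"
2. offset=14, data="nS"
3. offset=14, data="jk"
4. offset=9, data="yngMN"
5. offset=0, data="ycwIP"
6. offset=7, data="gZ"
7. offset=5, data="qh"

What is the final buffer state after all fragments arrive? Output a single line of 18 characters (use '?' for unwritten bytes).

Answer: ycwIPqhgZyngMNjkFt

Derivation:
Fragment 1: offset=16 data="Ft" -> buffer=????????????????Ft
Fragment 2: offset=14 data="nS" -> buffer=??????????????nSFt
Fragment 3: offset=14 data="jk" -> buffer=??????????????jkFt
Fragment 4: offset=9 data="yngMN" -> buffer=?????????yngMNjkFt
Fragment 5: offset=0 data="ycwIP" -> buffer=ycwIP????yngMNjkFt
Fragment 6: offset=7 data="gZ" -> buffer=ycwIP??gZyngMNjkFt
Fragment 7: offset=5 data="qh" -> buffer=ycwIPqhgZyngMNjkFt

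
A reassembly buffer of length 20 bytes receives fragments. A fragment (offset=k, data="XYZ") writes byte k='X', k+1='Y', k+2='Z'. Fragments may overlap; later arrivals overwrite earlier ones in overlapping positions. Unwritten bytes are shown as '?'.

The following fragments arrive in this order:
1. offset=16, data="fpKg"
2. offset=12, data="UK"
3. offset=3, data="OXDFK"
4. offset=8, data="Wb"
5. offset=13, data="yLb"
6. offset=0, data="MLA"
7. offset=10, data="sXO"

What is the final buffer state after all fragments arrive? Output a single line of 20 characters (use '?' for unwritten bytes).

Answer: MLAOXDFKWbsXOyLbfpKg

Derivation:
Fragment 1: offset=16 data="fpKg" -> buffer=????????????????fpKg
Fragment 2: offset=12 data="UK" -> buffer=????????????UK??fpKg
Fragment 3: offset=3 data="OXDFK" -> buffer=???OXDFK????UK??fpKg
Fragment 4: offset=8 data="Wb" -> buffer=???OXDFKWb??UK??fpKg
Fragment 5: offset=13 data="yLb" -> buffer=???OXDFKWb??UyLbfpKg
Fragment 6: offset=0 data="MLA" -> buffer=MLAOXDFKWb??UyLbfpKg
Fragment 7: offset=10 data="sXO" -> buffer=MLAOXDFKWbsXOyLbfpKg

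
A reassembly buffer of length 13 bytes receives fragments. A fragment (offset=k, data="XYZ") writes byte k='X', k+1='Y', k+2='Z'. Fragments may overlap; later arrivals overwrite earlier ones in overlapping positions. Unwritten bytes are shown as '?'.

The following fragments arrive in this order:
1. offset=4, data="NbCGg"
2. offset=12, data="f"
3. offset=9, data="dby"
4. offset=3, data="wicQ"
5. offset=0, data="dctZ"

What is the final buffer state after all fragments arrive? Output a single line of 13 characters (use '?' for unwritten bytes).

Answer: dctZicQGgdbyf

Derivation:
Fragment 1: offset=4 data="NbCGg" -> buffer=????NbCGg????
Fragment 2: offset=12 data="f" -> buffer=????NbCGg???f
Fragment 3: offset=9 data="dby" -> buffer=????NbCGgdbyf
Fragment 4: offset=3 data="wicQ" -> buffer=???wicQGgdbyf
Fragment 5: offset=0 data="dctZ" -> buffer=dctZicQGgdbyf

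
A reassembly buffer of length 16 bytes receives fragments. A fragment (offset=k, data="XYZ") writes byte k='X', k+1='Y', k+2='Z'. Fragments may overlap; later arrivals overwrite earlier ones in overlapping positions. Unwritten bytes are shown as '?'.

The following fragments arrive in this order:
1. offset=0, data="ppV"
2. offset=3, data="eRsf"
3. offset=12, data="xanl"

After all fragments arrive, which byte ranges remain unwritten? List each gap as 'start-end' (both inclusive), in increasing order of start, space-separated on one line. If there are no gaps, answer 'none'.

Fragment 1: offset=0 len=3
Fragment 2: offset=3 len=4
Fragment 3: offset=12 len=4
Gaps: 7-11

Answer: 7-11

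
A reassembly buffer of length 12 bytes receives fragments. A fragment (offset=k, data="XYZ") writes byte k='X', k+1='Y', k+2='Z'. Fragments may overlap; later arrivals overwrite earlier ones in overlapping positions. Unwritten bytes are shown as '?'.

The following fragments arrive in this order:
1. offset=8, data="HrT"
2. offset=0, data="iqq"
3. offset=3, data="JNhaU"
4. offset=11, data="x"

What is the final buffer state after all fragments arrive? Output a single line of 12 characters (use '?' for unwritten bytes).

Answer: iqqJNhaUHrTx

Derivation:
Fragment 1: offset=8 data="HrT" -> buffer=????????HrT?
Fragment 2: offset=0 data="iqq" -> buffer=iqq?????HrT?
Fragment 3: offset=3 data="JNhaU" -> buffer=iqqJNhaUHrT?
Fragment 4: offset=11 data="x" -> buffer=iqqJNhaUHrTx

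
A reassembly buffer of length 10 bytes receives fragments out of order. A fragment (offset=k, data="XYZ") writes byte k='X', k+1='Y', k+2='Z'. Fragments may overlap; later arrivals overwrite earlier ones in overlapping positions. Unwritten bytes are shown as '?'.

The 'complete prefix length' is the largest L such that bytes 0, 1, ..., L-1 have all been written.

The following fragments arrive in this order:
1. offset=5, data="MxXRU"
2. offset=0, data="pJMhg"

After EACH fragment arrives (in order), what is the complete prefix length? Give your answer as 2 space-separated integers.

Fragment 1: offset=5 data="MxXRU" -> buffer=?????MxXRU -> prefix_len=0
Fragment 2: offset=0 data="pJMhg" -> buffer=pJMhgMxXRU -> prefix_len=10

Answer: 0 10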